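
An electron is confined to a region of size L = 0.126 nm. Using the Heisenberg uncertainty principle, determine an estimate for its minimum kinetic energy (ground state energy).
599.959 meV

Using the uncertainty principle to estimate ground state energy:

1. The position uncertainty is approximately the confinement size:
   Δx ≈ L = 1.260e-10 m

2. From ΔxΔp ≥ ℏ/2, the minimum momentum uncertainty is:
   Δp ≈ ℏ/(2L) = 4.185e-25 kg·m/s

3. The kinetic energy is approximately:
   KE ≈ (Δp)²/(2m) = (4.185e-25)²/(2 × 9.109e-31 kg)
   KE ≈ 9.612e-20 J = 599.959 meV

This is an order-of-magnitude estimate of the ground state energy.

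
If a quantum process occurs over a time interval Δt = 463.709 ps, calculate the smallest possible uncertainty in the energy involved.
709.725 neV

Using the energy-time uncertainty principle:
ΔEΔt ≥ ℏ/2

The minimum uncertainty in energy is:
ΔE_min = ℏ/(2Δt)
ΔE_min = (1.055e-34 J·s) / (2 × 4.637e-10 s)
ΔE_min = 1.137e-25 J = 709.725 neV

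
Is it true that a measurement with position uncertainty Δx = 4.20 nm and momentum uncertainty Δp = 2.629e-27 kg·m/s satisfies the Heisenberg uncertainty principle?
No, it violates the uncertainty principle (impossible measurement).

Calculate the product ΔxΔp:
ΔxΔp = (4.200e-09 m) × (2.629e-27 kg·m/s)
ΔxΔp = 1.104e-35 J·s

Compare to the minimum allowed value ℏ/2:
ℏ/2 = 5.273e-35 J·s

Since ΔxΔp = 1.104e-35 J·s < 5.273e-35 J·s = ℏ/2,
the measurement violates the uncertainty principle.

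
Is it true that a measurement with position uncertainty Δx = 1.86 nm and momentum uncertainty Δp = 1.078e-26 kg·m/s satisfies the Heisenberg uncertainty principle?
No, it violates the uncertainty principle (impossible measurement).

Calculate the product ΔxΔp:
ΔxΔp = (1.860e-09 m) × (1.078e-26 kg·m/s)
ΔxΔp = 2.005e-35 J·s

Compare to the minimum allowed value ℏ/2:
ℏ/2 = 5.273e-35 J·s

Since ΔxΔp = 2.005e-35 J·s < 5.273e-35 J·s = ℏ/2,
the measurement violates the uncertainty principle.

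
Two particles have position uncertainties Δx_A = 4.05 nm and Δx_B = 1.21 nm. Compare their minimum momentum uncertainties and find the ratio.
Particle B has the larger minimum momentum uncertainty, by a factor of 3.35.

For each particle, the minimum momentum uncertainty is Δp_min = ℏ/(2Δx):

Particle A: Δp_A = ℏ/(2×4.050e-09 m) = 1.302e-26 kg·m/s
Particle B: Δp_B = ℏ/(2×1.210e-09 m) = 4.358e-26 kg·m/s

Ratio: Δp_B/Δp_A = 3.35

Since Δp_min ∝ 1/Δx, the particle with smaller position uncertainty (B) has larger momentum uncertainty.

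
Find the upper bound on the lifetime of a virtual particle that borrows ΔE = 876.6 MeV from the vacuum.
3.754 × 10^-25 s

Using the energy-time uncertainty principle:
ΔEΔt ≥ ℏ/2

For a virtual particle borrowing energy ΔE, the maximum lifetime is:
Δt_max = ℏ/(2ΔE)

Converting energy:
ΔE = 876.6 MeV = 1.404e-10 J

Δt_max = (1.055e-34 J·s) / (2 × 1.404e-10 J)
Δt_max = 3.754e-25 s = 3.754 × 10^-25 s

Virtual particles with higher borrowed energy exist for shorter times.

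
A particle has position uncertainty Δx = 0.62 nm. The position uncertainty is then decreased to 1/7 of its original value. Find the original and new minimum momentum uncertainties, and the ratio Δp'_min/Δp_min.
Original Δp_min = 8.505 × 10^-26 kg·m/s; new Δp'_min = 5.953 × 10^-25 kg·m/s; ratio Δp'_min/Δp_min = 7.

From the uncertainty principle ΔxΔp ≥ ℏ/2, the minimum momentum uncertainty is Δp_min = ℏ/(2Δx).

Original (Δx = 0.62 nm = 6.200e-10 m):
Δp_min = (1.055e-34 J·s)/(2 × 6.200e-10 m) = 8.505e-26 kg·m/s

When Δx → (1/7)Δx:
Δp'_min = ℏ/(2 × (1/7)Δx) = 7 × ℏ/(2Δx) = 7 × Δp_min
Δp'_min = 7 × 8.505e-26 kg·m/s = 5.953e-25 kg·m/s

Since Δp_min ∝ 1/Δx, when Δx is decreased to 1/7 of its original value, Δp_min increases to 7 times its original value.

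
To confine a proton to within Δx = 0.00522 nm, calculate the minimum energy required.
190.376 meV

Localizing a particle requires giving it sufficient momentum uncertainty:

1. From uncertainty principle: Δp ≥ ℏ/(2Δx)
   Δp_min = (1.055e-34 J·s) / (2 × 5.220e-12 m)
   Δp_min = 1.010e-23 kg·m/s

2. This momentum uncertainty corresponds to kinetic energy:
   KE ≈ (Δp)²/(2m) = (1.010e-23)²/(2 × 1.673e-27 kg)
   KE = 3.050e-20 J = 190.376 meV

Tighter localization requires more energy.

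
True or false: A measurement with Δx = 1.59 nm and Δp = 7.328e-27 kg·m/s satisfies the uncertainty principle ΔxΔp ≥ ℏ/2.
No, it violates the uncertainty principle (impossible measurement).

Calculate the product ΔxΔp:
ΔxΔp = (1.590e-09 m) × (7.328e-27 kg·m/s)
ΔxΔp = 1.165e-35 J·s

Compare to the minimum allowed value ℏ/2:
ℏ/2 = 5.273e-35 J·s

Since ΔxΔp = 1.165e-35 J·s < 5.273e-35 J·s = ℏ/2,
the measurement violates the uncertainty principle.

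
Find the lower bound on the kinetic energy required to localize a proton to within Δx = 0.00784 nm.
84.396 meV

Localizing a particle requires giving it sufficient momentum uncertainty:

1. From uncertainty principle: Δp ≥ ℏ/(2Δx)
   Δp_min = (1.055e-34 J·s) / (2 × 7.840e-12 m)
   Δp_min = 6.726e-24 kg·m/s

2. This momentum uncertainty corresponds to kinetic energy:
   KE ≈ (Δp)²/(2m) = (6.726e-24)²/(2 × 1.673e-27 kg)
   KE = 1.352e-20 J = 84.396 meV

Tighter localization requires more energy.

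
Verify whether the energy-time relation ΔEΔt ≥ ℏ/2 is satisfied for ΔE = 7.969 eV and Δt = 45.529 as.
Yes, it satisfies the uncertainty relation.

Calculate the product ΔEΔt:
ΔE = 7.969 eV = 1.277e-18 J
ΔEΔt = (1.277e-18 J) × (4.553e-17 s)
ΔEΔt = 5.813e-35 J·s

Compare to the minimum allowed value ℏ/2:
ℏ/2 = 5.273e-35 J·s

Since ΔEΔt = 5.813e-35 J·s ≥ 5.273e-35 J·s = ℏ/2,
this satisfies the uncertainty relation.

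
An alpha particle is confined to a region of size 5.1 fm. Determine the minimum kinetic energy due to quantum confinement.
50.204 keV

Using the uncertainty principle:

1. Position uncertainty: Δx ≈ 5.100e-15 m
2. Minimum momentum uncertainty: Δp = ℏ/(2Δx) = 1.034e-20 kg·m/s
3. Minimum kinetic energy:
   KE = (Δp)²/(2m) = (1.034e-20)²/(2 × 6.645e-27 kg)
   KE = 8.044e-15 J = 50.204 keV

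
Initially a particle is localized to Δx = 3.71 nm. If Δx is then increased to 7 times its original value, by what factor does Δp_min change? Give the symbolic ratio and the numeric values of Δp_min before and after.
Original Δp_min = 1.421 × 10^-26 kg·m/s; new Δp'_min = 2.030 × 10^-27 kg·m/s; ratio Δp'_min/Δp_min = 1/7.

From the uncertainty principle ΔxΔp ≥ ℏ/2, the minimum momentum uncertainty is Δp_min = ℏ/(2Δx).

Original (Δx = 3.71 nm = 3.710e-09 m):
Δp_min = (1.055e-34 J·s)/(2 × 3.710e-09 m) = 1.421e-26 kg·m/s

When Δx → 7Δx:
Δp'_min = ℏ/(2 × 7Δx) = (1/7) × ℏ/(2Δx) = (1/7) × Δp_min
Δp'_min = 1/7 × 1.421e-26 kg·m/s = 2.030e-27 kg·m/s

Since Δp_min ∝ 1/Δx, when Δx is increased to 7 times its original value, Δp_min decreases to 1/7 of its original value.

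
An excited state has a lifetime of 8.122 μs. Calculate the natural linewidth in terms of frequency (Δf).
9.798 kHz

Using the energy-time uncertainty principle and E = hf:
ΔEΔt ≥ ℏ/2
hΔf·Δt ≥ ℏ/2

The minimum frequency uncertainty is:
Δf = ℏ/(2hτ) = 1/(4πτ)
Δf = 1/(4π × 8.122e-06 s)
Δf = 9.798e+03 Hz = 9.798 kHz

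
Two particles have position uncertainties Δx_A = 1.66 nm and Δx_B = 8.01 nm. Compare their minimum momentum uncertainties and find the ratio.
Particle A has the larger minimum momentum uncertainty, by a factor of 4.83.

For each particle, the minimum momentum uncertainty is Δp_min = ℏ/(2Δx):

Particle A: Δp_A = ℏ/(2×1.660e-09 m) = 3.176e-26 kg·m/s
Particle B: Δp_B = ℏ/(2×8.010e-09 m) = 6.583e-27 kg·m/s

Ratio: Δp_A/Δp_B = 4.83

Since Δp_min ∝ 1/Δx, the particle with smaller position uncertainty (A) has larger momentum uncertainty.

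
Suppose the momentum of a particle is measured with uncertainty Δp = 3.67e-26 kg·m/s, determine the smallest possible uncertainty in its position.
1.437 nm

Using the Heisenberg uncertainty principle:
ΔxΔp ≥ ℏ/2

The minimum uncertainty in position is:
Δx_min = ℏ/(2Δp)
Δx_min = (1.055e-34 J·s) / (2 × 3.670e-26 kg·m/s)
Δx_min = 1.437e-09 m = 1.437 nm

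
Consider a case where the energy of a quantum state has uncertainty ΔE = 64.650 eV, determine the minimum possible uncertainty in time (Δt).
5.091 as

Using the energy-time uncertainty principle:
ΔEΔt ≥ ℏ/2

The minimum uncertainty in time is:
Δt_min = ℏ/(2ΔE)
Δt_min = (1.055e-34 J·s) / (2 × 1.036e-17 J)
Δt_min = 5.091e-18 s = 5.091 as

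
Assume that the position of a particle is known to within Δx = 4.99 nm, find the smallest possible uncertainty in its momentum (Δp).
1.057 × 10^-26 kg·m/s

Using the Heisenberg uncertainty principle:
ΔxΔp ≥ ℏ/2

The minimum uncertainty in momentum is:
Δp_min = ℏ/(2Δx)
Δp_min = (1.055e-34 J·s) / (2 × 4.990e-09 m)
Δp_min = 1.057e-26 kg·m/s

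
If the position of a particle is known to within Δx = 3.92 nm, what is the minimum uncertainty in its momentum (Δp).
1.345 × 10^-26 kg·m/s

Using the Heisenberg uncertainty principle:
ΔxΔp ≥ ℏ/2

The minimum uncertainty in momentum is:
Δp_min = ℏ/(2Δx)
Δp_min = (1.055e-34 J·s) / (2 × 3.920e-09 m)
Δp_min = 1.345e-26 kg·m/s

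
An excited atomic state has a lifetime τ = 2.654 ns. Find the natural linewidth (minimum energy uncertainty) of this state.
124.004 neV

Using the energy-time uncertainty principle:
ΔEΔt ≥ ℏ/2

The lifetime τ represents the time uncertainty Δt.
The natural linewidth (minimum energy uncertainty) is:

ΔE = ℏ/(2τ)
ΔE = (1.055e-34 J·s) / (2 × 2.654e-09 s)
ΔE = 1.987e-26 J = 124.004 neV

This natural linewidth limits the precision of spectroscopic measurements.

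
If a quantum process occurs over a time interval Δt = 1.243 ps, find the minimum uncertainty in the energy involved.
264.767 μeV

Using the energy-time uncertainty principle:
ΔEΔt ≥ ℏ/2

The minimum uncertainty in energy is:
ΔE_min = ℏ/(2Δt)
ΔE_min = (1.055e-34 J·s) / (2 × 1.243e-12 s)
ΔE_min = 4.242e-23 J = 264.767 μeV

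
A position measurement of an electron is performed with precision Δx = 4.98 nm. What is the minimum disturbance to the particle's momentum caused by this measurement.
1.059 × 10^-26 kg·m/s

The uncertainty principle implies that measuring position disturbs momentum:
ΔxΔp ≥ ℏ/2

When we measure position with precision Δx, we necessarily introduce a momentum uncertainty:
Δp ≥ ℏ/(2Δx)
Δp_min = (1.055e-34 J·s) / (2 × 4.980e-09 m)
Δp_min = 1.059e-26 kg·m/s

The more precisely we measure position, the greater the momentum disturbance.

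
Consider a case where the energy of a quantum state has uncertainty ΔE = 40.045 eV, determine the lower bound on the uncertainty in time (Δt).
8.218 as

Using the energy-time uncertainty principle:
ΔEΔt ≥ ℏ/2

The minimum uncertainty in time is:
Δt_min = ℏ/(2ΔE)
Δt_min = (1.055e-34 J·s) / (2 × 6.416e-18 J)
Δt_min = 8.218e-18 s = 8.218 as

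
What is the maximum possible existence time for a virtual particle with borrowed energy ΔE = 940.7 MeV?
3.499 × 10^-25 s

Using the energy-time uncertainty principle:
ΔEΔt ≥ ℏ/2

For a virtual particle borrowing energy ΔE, the maximum lifetime is:
Δt_max = ℏ/(2ΔE)

Converting energy:
ΔE = 940.7 MeV = 1.507e-10 J

Δt_max = (1.055e-34 J·s) / (2 × 1.507e-10 J)
Δt_max = 3.499e-25 s = 3.499 × 10^-25 s

Virtual particles with higher borrowed energy exist for shorter times.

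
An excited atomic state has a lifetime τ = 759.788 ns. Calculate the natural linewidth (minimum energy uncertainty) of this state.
433.155 peV

Using the energy-time uncertainty principle:
ΔEΔt ≥ ℏ/2

The lifetime τ represents the time uncertainty Δt.
The natural linewidth (minimum energy uncertainty) is:

ΔE = ℏ/(2τ)
ΔE = (1.055e-34 J·s) / (2 × 7.598e-07 s)
ΔE = 6.940e-29 J = 433.155 peV

This natural linewidth limits the precision of spectroscopic measurements.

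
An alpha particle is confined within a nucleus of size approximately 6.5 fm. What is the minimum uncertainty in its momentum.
8.112 × 10^-21 kg·m/s

Using the Heisenberg uncertainty principle:
ΔxΔp ≥ ℏ/2

With Δx ≈ L = 6.500e-15 m (the confinement size):
Δp_min = ℏ/(2Δx)
Δp_min = (1.055e-34 J·s) / (2 × 6.500e-15 m)
Δp_min = 8.112e-21 kg·m/s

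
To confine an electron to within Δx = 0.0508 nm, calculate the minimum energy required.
3.691 eV

Localizing a particle requires giving it sufficient momentum uncertainty:

1. From uncertainty principle: Δp ≥ ℏ/(2Δx)
   Δp_min = (1.055e-34 J·s) / (2 × 5.080e-11 m)
   Δp_min = 1.038e-24 kg·m/s

2. This momentum uncertainty corresponds to kinetic energy:
   KE ≈ (Δp)²/(2m) = (1.038e-24)²/(2 × 9.109e-31 kg)
   KE = 5.914e-19 J = 3.691 eV

Tighter localization requires more energy.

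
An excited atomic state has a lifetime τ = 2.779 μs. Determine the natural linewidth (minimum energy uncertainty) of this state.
118.426 peV

Using the energy-time uncertainty principle:
ΔEΔt ≥ ℏ/2

The lifetime τ represents the time uncertainty Δt.
The natural linewidth (minimum energy uncertainty) is:

ΔE = ℏ/(2τ)
ΔE = (1.055e-34 J·s) / (2 × 2.779e-06 s)
ΔE = 1.897e-29 J = 118.426 peV

This natural linewidth limits the precision of spectroscopic measurements.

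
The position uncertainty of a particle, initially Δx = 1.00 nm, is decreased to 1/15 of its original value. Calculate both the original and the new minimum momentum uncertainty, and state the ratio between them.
Original Δp_min = 5.273 × 10^-26 kg·m/s; new Δp'_min = 7.909 × 10^-25 kg·m/s; ratio Δp'_min/Δp_min = 15.

From the uncertainty principle ΔxΔp ≥ ℏ/2, the minimum momentum uncertainty is Δp_min = ℏ/(2Δx).

Original (Δx = 1.00 nm = 1.000e-09 m):
Δp_min = (1.055e-34 J·s)/(2 × 1.000e-09 m) = 5.273e-26 kg·m/s

When Δx → (1/15)Δx:
Δp'_min = ℏ/(2 × (1/15)Δx) = 15 × ℏ/(2Δx) = 15 × Δp_min
Δp'_min = 15 × 5.273e-26 kg·m/s = 7.909e-25 kg·m/s

Since Δp_min ∝ 1/Δx, when Δx is decreased to 1/15 of its original value, Δp_min increases to 15 times its original value.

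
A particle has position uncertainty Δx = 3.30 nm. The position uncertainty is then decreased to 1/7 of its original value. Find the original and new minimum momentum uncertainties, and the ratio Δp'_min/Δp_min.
Original Δp_min = 1.598 × 10^-26 kg·m/s; new Δp'_min = 1.118 × 10^-25 kg·m/s; ratio Δp'_min/Δp_min = 7.

From the uncertainty principle ΔxΔp ≥ ℏ/2, the minimum momentum uncertainty is Δp_min = ℏ/(2Δx).

Original (Δx = 3.30 nm = 3.300e-09 m):
Δp_min = (1.055e-34 J·s)/(2 × 3.300e-09 m) = 1.598e-26 kg·m/s

When Δx → (1/7)Δx:
Δp'_min = ℏ/(2 × (1/7)Δx) = 7 × ℏ/(2Δx) = 7 × Δp_min
Δp'_min = 7 × 1.598e-26 kg·m/s = 1.118e-25 kg·m/s

Since Δp_min ∝ 1/Δx, when Δx is decreased to 1/7 of its original value, Δp_min increases to 7 times its original value.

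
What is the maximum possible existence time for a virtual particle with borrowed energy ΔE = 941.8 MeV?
3.494 × 10^-25 s

Using the energy-time uncertainty principle:
ΔEΔt ≥ ℏ/2

For a virtual particle borrowing energy ΔE, the maximum lifetime is:
Δt_max = ℏ/(2ΔE)

Converting energy:
ΔE = 941.8 MeV = 1.509e-10 J

Δt_max = (1.055e-34 J·s) / (2 × 1.509e-10 J)
Δt_max = 3.494e-25 s = 3.494 × 10^-25 s

Virtual particles with higher borrowed energy exist for shorter times.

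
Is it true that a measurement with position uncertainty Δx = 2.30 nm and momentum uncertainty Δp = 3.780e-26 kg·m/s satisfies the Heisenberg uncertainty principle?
Yes, it satisfies the uncertainty principle.

Calculate the product ΔxΔp:
ΔxΔp = (2.300e-09 m) × (3.780e-26 kg·m/s)
ΔxΔp = 8.694e-35 J·s

Compare to the minimum allowed value ℏ/2:
ℏ/2 = 5.273e-35 J·s

Since ΔxΔp = 8.694e-35 J·s ≥ 5.273e-35 J·s = ℏ/2,
the measurement satisfies the uncertainty principle.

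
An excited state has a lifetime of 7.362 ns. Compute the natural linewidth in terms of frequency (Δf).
10.809 MHz

Using the energy-time uncertainty principle and E = hf:
ΔEΔt ≥ ℏ/2
hΔf·Δt ≥ ℏ/2

The minimum frequency uncertainty is:
Δf = ℏ/(2hτ) = 1/(4πτ)
Δf = 1/(4π × 7.362e-09 s)
Δf = 1.081e+07 Hz = 10.809 MHz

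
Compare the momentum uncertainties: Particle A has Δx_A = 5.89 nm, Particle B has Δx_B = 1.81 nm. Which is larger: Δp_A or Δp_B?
Particle B has the larger minimum momentum uncertainty, by a factor of 3.25.

For each particle, the minimum momentum uncertainty is Δp_min = ℏ/(2Δx):

Particle A: Δp_A = ℏ/(2×5.890e-09 m) = 8.952e-27 kg·m/s
Particle B: Δp_B = ℏ/(2×1.810e-09 m) = 2.913e-26 kg·m/s

Ratio: Δp_B/Δp_A = 3.25

Since Δp_min ∝ 1/Δx, the particle with smaller position uncertainty (B) has larger momentum uncertainty.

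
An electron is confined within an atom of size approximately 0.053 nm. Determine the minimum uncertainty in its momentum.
9.949 × 10^-25 kg·m/s

Using the Heisenberg uncertainty principle:
ΔxΔp ≥ ℏ/2

With Δx ≈ L = 5.300e-11 m (the confinement size):
Δp_min = ℏ/(2Δx)
Δp_min = (1.055e-34 J·s) / (2 × 5.300e-11 m)
Δp_min = 9.949e-25 kg·m/s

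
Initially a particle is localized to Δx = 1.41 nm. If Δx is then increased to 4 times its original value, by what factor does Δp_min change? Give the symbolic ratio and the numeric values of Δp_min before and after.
Original Δp_min = 3.740 × 10^-26 kg·m/s; new Δp'_min = 9.349 × 10^-27 kg·m/s; ratio Δp'_min/Δp_min = 1/4.

From the uncertainty principle ΔxΔp ≥ ℏ/2, the minimum momentum uncertainty is Δp_min = ℏ/(2Δx).

Original (Δx = 1.41 nm = 1.410e-09 m):
Δp_min = (1.055e-34 J·s)/(2 × 1.410e-09 m) = 3.740e-26 kg·m/s

When Δx → 4Δx:
Δp'_min = ℏ/(2 × 4Δx) = (1/4) × ℏ/(2Δx) = (1/4) × Δp_min
Δp'_min = 1/4 × 3.740e-26 kg·m/s = 9.349e-27 kg·m/s

Since Δp_min ∝ 1/Δx, when Δx is increased to 4 times its original value, Δp_min decreases to 1/4 of its original value.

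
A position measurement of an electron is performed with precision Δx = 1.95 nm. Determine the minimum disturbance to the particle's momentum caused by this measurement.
2.704 × 10^-26 kg·m/s

The uncertainty principle implies that measuring position disturbs momentum:
ΔxΔp ≥ ℏ/2

When we measure position with precision Δx, we necessarily introduce a momentum uncertainty:
Δp ≥ ℏ/(2Δx)
Δp_min = (1.055e-34 J·s) / (2 × 1.950e-09 m)
Δp_min = 2.704e-26 kg·m/s

The more precisely we measure position, the greater the momentum disturbance.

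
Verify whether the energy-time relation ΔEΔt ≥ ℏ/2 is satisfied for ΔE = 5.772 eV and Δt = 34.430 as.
No, it violates the uncertainty relation.

Calculate the product ΔEΔt:
ΔE = 5.772 eV = 9.248e-19 J
ΔEΔt = (9.248e-19 J) × (3.443e-17 s)
ΔEΔt = 3.184e-35 J·s

Compare to the minimum allowed value ℏ/2:
ℏ/2 = 5.273e-35 J·s

Since ΔEΔt = 3.184e-35 J·s < 5.273e-35 J·s = ℏ/2,
this violates the uncertainty relation.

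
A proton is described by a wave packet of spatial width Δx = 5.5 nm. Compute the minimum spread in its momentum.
9.587 × 10^-27 kg·m/s

For a wave packet, the spatial width Δx and momentum spread Δp are related by the uncertainty principle:
ΔxΔp ≥ ℏ/2

The minimum momentum spread is:
Δp_min = ℏ/(2Δx)
Δp_min = (1.055e-34 J·s) / (2 × 5.500e-09 m)
Δp_min = 9.587e-27 kg·m/s

A wave packet cannot have both a well-defined position and well-defined momentum.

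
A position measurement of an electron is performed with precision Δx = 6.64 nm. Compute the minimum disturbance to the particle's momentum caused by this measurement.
7.941 × 10^-27 kg·m/s

The uncertainty principle implies that measuring position disturbs momentum:
ΔxΔp ≥ ℏ/2

When we measure position with precision Δx, we necessarily introduce a momentum uncertainty:
Δp ≥ ℏ/(2Δx)
Δp_min = (1.055e-34 J·s) / (2 × 6.640e-09 m)
Δp_min = 7.941e-27 kg·m/s

The more precisely we measure position, the greater the momentum disturbance.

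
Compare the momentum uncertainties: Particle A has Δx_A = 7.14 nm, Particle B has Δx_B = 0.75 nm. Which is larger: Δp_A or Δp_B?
Particle B has the larger minimum momentum uncertainty, by a factor of 9.52.

For each particle, the minimum momentum uncertainty is Δp_min = ℏ/(2Δx):

Particle A: Δp_A = ℏ/(2×7.140e-09 m) = 7.385e-27 kg·m/s
Particle B: Δp_B = ℏ/(2×7.500e-10 m) = 7.030e-26 kg·m/s

Ratio: Δp_B/Δp_A = 9.52

Since Δp_min ∝ 1/Δx, the particle with smaller position uncertainty (B) has larger momentum uncertainty.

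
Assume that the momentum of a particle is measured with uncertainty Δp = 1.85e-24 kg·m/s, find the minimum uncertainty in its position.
28.502 pm

Using the Heisenberg uncertainty principle:
ΔxΔp ≥ ℏ/2

The minimum uncertainty in position is:
Δx_min = ℏ/(2Δp)
Δx_min = (1.055e-34 J·s) / (2 × 1.850e-24 kg·m/s)
Δx_min = 2.850e-11 m = 28.502 pm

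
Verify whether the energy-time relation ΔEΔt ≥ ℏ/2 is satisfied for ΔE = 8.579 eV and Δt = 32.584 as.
No, it violates the uncertainty relation.

Calculate the product ΔEΔt:
ΔE = 8.579 eV = 1.375e-18 J
ΔEΔt = (1.375e-18 J) × (3.258e-17 s)
ΔEΔt = 4.479e-35 J·s

Compare to the minimum allowed value ℏ/2:
ℏ/2 = 5.273e-35 J·s

Since ΔEΔt = 4.479e-35 J·s < 5.273e-35 J·s = ℏ/2,
this violates the uncertainty relation.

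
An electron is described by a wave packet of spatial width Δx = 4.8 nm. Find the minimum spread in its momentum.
1.099 × 10^-26 kg·m/s

For a wave packet, the spatial width Δx and momentum spread Δp are related by the uncertainty principle:
ΔxΔp ≥ ℏ/2

The minimum momentum spread is:
Δp_min = ℏ/(2Δx)
Δp_min = (1.055e-34 J·s) / (2 × 4.800e-09 m)
Δp_min = 1.099e-26 kg·m/s

A wave packet cannot have both a well-defined position and well-defined momentum.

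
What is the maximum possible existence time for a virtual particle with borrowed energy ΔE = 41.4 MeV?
7.949 ys

Using the energy-time uncertainty principle:
ΔEΔt ≥ ℏ/2

For a virtual particle borrowing energy ΔE, the maximum lifetime is:
Δt_max = ℏ/(2ΔE)

Converting energy:
ΔE = 41.4 MeV = 6.633e-12 J

Δt_max = (1.055e-34 J·s) / (2 × 6.633e-12 J)
Δt_max = 7.949e-24 s = 7.949 ys

Virtual particles with higher borrowed energy exist for shorter times.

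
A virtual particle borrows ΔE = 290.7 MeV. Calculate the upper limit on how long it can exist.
1.132 ys

Using the energy-time uncertainty principle:
ΔEΔt ≥ ℏ/2

For a virtual particle borrowing energy ΔE, the maximum lifetime is:
Δt_max = ℏ/(2ΔE)

Converting energy:
ΔE = 290.7 MeV = 4.658e-11 J

Δt_max = (1.055e-34 J·s) / (2 × 4.658e-11 J)
Δt_max = 1.132e-24 s = 1.132 ys

Virtual particles with higher borrowed energy exist for shorter times.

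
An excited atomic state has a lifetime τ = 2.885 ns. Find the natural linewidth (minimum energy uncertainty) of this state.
114.075 neV

Using the energy-time uncertainty principle:
ΔEΔt ≥ ℏ/2

The lifetime τ represents the time uncertainty Δt.
The natural linewidth (minimum energy uncertainty) is:

ΔE = ℏ/(2τ)
ΔE = (1.055e-34 J·s) / (2 × 2.885e-09 s)
ΔE = 1.828e-26 J = 114.075 neV

This natural linewidth limits the precision of spectroscopic measurements.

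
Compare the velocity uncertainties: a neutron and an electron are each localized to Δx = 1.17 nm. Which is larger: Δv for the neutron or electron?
The electron has the larger minimum velocity uncertainty, by a ratio of 1838.7.

For both particles, Δp_min = ℏ/(2Δx) = 4.507e-26 kg·m/s (same for both).

The velocity uncertainty is Δv = Δp/m:
- neutron: Δv = 4.507e-26 / 1.675e-27 = 2.691e+01 m/s = 26.907 m/s
- electron: Δv = 4.507e-26 / 9.109e-31 = 4.947e+04 m/s = 49.473 km/s

Ratio: 4.947e+04 / 2.691e+01 = 1838.7

The lighter particle has larger velocity uncertainty because Δv ∝ 1/m.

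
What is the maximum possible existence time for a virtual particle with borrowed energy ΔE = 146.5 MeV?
2.246 ys

Using the energy-time uncertainty principle:
ΔEΔt ≥ ℏ/2

For a virtual particle borrowing energy ΔE, the maximum lifetime is:
Δt_max = ℏ/(2ΔE)

Converting energy:
ΔE = 146.5 MeV = 2.347e-11 J

Δt_max = (1.055e-34 J·s) / (2 × 2.347e-11 J)
Δt_max = 2.246e-24 s = 2.246 ys

Virtual particles with higher borrowed energy exist for shorter times.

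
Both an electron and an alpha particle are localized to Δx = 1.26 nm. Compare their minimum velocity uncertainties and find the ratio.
The electron has the larger minimum velocity uncertainty, by a ratio of 7294.3.

For both particles, Δp_min = ℏ/(2Δx) = 4.185e-26 kg·m/s (same for both).

The velocity uncertainty is Δv = Δp/m:
- electron: Δv = 4.185e-26 / 9.109e-31 = 4.594e+04 m/s = 45.940 km/s
- alpha particle: Δv = 4.185e-26 / 6.645e-27 = 6.298e+00 m/s = 6.298 m/s

Ratio: 4.594e+04 / 6.298e+00 = 7294.3

The lighter particle has larger velocity uncertainty because Δv ∝ 1/m.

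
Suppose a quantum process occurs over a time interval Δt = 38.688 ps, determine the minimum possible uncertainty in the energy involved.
8.507 μeV

Using the energy-time uncertainty principle:
ΔEΔt ≥ ℏ/2

The minimum uncertainty in energy is:
ΔE_min = ℏ/(2Δt)
ΔE_min = (1.055e-34 J·s) / (2 × 3.869e-11 s)
ΔE_min = 1.363e-24 J = 8.507 μeV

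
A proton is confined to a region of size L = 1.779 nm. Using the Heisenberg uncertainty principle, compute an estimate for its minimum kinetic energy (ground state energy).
1.639 μeV

Using the uncertainty principle to estimate ground state energy:

1. The position uncertainty is approximately the confinement size:
   Δx ≈ L = 1.779e-09 m

2. From ΔxΔp ≥ ℏ/2, the minimum momentum uncertainty is:
   Δp ≈ ℏ/(2L) = 2.964e-26 kg·m/s

3. The kinetic energy is approximately:
   KE ≈ (Δp)²/(2m) = (2.964e-26)²/(2 × 1.673e-27 kg)
   KE ≈ 2.626e-25 J = 1.639 μeV

This is an order-of-magnitude estimate of the ground state energy.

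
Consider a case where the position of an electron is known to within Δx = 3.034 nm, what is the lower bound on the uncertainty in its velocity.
19.078 km/s

Using the Heisenberg uncertainty principle and Δp = mΔv:
ΔxΔp ≥ ℏ/2
Δx(mΔv) ≥ ℏ/2

The minimum uncertainty in velocity is:
Δv_min = ℏ/(2mΔx)
Δv_min = (1.055e-34 J·s) / (2 × 9.109e-31 kg × 3.034e-09 m)
Δv_min = 1.908e+04 m/s = 19.078 km/s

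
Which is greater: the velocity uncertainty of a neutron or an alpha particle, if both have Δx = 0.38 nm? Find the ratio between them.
The neutron has the larger minimum velocity uncertainty, by a ratio of 4.0.

For both particles, Δp_min = ℏ/(2Δx) = 1.388e-25 kg·m/s (same for both).

The velocity uncertainty is Δv = Δp/m:
- neutron: Δv = 1.388e-25 / 1.675e-27 = 8.285e+01 m/s = 82.845 m/s
- alpha particle: Δv = 1.388e-25 / 6.645e-27 = 2.088e+01 m/s = 20.883 m/s

Ratio: 8.285e+01 / 2.088e+01 = 4.0

The lighter particle has larger velocity uncertainty because Δv ∝ 1/m.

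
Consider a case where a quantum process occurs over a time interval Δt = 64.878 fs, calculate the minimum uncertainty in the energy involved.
5.073 meV

Using the energy-time uncertainty principle:
ΔEΔt ≥ ℏ/2

The minimum uncertainty in energy is:
ΔE_min = ℏ/(2Δt)
ΔE_min = (1.055e-34 J·s) / (2 × 6.488e-14 s)
ΔE_min = 8.127e-22 J = 5.073 meV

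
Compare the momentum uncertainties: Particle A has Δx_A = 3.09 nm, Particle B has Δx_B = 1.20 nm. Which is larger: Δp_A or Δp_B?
Particle B has the larger minimum momentum uncertainty, by a factor of 2.57.

For each particle, the minimum momentum uncertainty is Δp_min = ℏ/(2Δx):

Particle A: Δp_A = ℏ/(2×3.090e-09 m) = 1.706e-26 kg·m/s
Particle B: Δp_B = ℏ/(2×1.200e-09 m) = 4.394e-26 kg·m/s

Ratio: Δp_B/Δp_A = 2.57

Since Δp_min ∝ 1/Δx, the particle with smaller position uncertainty (B) has larger momentum uncertainty.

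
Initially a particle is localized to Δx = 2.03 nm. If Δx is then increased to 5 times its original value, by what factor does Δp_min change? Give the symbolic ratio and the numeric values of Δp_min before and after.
Original Δp_min = 2.597 × 10^-26 kg·m/s; new Δp'_min = 5.195 × 10^-27 kg·m/s; ratio Δp'_min/Δp_min = 1/5.

From the uncertainty principle ΔxΔp ≥ ℏ/2, the minimum momentum uncertainty is Δp_min = ℏ/(2Δx).

Original (Δx = 2.03 nm = 2.030e-09 m):
Δp_min = (1.055e-34 J·s)/(2 × 2.030e-09 m) = 2.597e-26 kg·m/s

When Δx → 5Δx:
Δp'_min = ℏ/(2 × 5Δx) = (1/5) × ℏ/(2Δx) = (1/5) × Δp_min
Δp'_min = 1/5 × 2.597e-26 kg·m/s = 5.195e-27 kg·m/s

Since Δp_min ∝ 1/Δx, when Δx is increased to 5 times its original value, Δp_min decreases to 1/5 of its original value.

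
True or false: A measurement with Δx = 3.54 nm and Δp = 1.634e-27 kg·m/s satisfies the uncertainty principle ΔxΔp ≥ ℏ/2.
No, it violates the uncertainty principle (impossible measurement).

Calculate the product ΔxΔp:
ΔxΔp = (3.540e-09 m) × (1.634e-27 kg·m/s)
ΔxΔp = 5.784e-36 J·s

Compare to the minimum allowed value ℏ/2:
ℏ/2 = 5.273e-35 J·s

Since ΔxΔp = 5.784e-36 J·s < 5.273e-35 J·s = ℏ/2,
the measurement violates the uncertainty principle.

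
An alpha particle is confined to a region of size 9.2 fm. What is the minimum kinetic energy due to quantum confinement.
15.428 keV

Using the uncertainty principle:

1. Position uncertainty: Δx ≈ 9.200e-15 m
2. Minimum momentum uncertainty: Δp = ℏ/(2Δx) = 5.731e-21 kg·m/s
3. Minimum kinetic energy:
   KE = (Δp)²/(2m) = (5.731e-21)²/(2 × 6.645e-27 kg)
   KE = 2.472e-15 J = 15.428 keV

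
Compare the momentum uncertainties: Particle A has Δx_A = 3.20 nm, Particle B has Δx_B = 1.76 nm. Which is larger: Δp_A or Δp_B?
Particle B has the larger minimum momentum uncertainty, by a factor of 1.82.

For each particle, the minimum momentum uncertainty is Δp_min = ℏ/(2Δx):

Particle A: Δp_A = ℏ/(2×3.200e-09 m) = 1.648e-26 kg·m/s
Particle B: Δp_B = ℏ/(2×1.760e-09 m) = 2.996e-26 kg·m/s

Ratio: Δp_B/Δp_A = 1.82

Since Δp_min ∝ 1/Δx, the particle with smaller position uncertainty (B) has larger momentum uncertainty.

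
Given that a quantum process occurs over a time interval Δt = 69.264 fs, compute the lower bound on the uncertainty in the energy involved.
4.751 meV

Using the energy-time uncertainty principle:
ΔEΔt ≥ ℏ/2

The minimum uncertainty in energy is:
ΔE_min = ℏ/(2Δt)
ΔE_min = (1.055e-34 J·s) / (2 × 6.926e-14 s)
ΔE_min = 7.613e-22 J = 4.751 meV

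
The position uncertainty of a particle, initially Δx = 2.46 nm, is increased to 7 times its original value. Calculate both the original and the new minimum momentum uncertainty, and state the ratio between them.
Original Δp_min = 2.143 × 10^-26 kg·m/s; new Δp'_min = 3.062 × 10^-27 kg·m/s; ratio Δp'_min/Δp_min = 1/7.

From the uncertainty principle ΔxΔp ≥ ℏ/2, the minimum momentum uncertainty is Δp_min = ℏ/(2Δx).

Original (Δx = 2.46 nm = 2.460e-09 m):
Δp_min = (1.055e-34 J·s)/(2 × 2.460e-09 m) = 2.143e-26 kg·m/s

When Δx → 7Δx:
Δp'_min = ℏ/(2 × 7Δx) = (1/7) × ℏ/(2Δx) = (1/7) × Δp_min
Δp'_min = 1/7 × 2.143e-26 kg·m/s = 3.062e-27 kg·m/s

Since Δp_min ∝ 1/Δx, when Δx is increased to 7 times its original value, Δp_min decreases to 1/7 of its original value.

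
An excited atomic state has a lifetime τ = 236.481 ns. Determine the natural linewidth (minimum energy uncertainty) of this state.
1.392 neV

Using the energy-time uncertainty principle:
ΔEΔt ≥ ℏ/2

The lifetime τ represents the time uncertainty Δt.
The natural linewidth (minimum energy uncertainty) is:

ΔE = ℏ/(2τ)
ΔE = (1.055e-34 J·s) / (2 × 2.365e-07 s)
ΔE = 2.230e-28 J = 1.392 neV

This natural linewidth limits the precision of spectroscopic measurements.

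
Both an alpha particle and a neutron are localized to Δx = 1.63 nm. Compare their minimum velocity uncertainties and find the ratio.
The neutron has the larger minimum velocity uncertainty, by a ratio of 4.0.

For both particles, Δp_min = ℏ/(2Δx) = 3.235e-26 kg·m/s (same for both).

The velocity uncertainty is Δv = Δp/m:
- alpha particle: Δv = 3.235e-26 / 6.645e-27 = 4.868e+00 m/s = 4.868 m/s
- neutron: Δv = 3.235e-26 / 1.675e-27 = 1.931e+01 m/s = 19.314 m/s

Ratio: 1.931e+01 / 4.868e+00 = 4.0

The lighter particle has larger velocity uncertainty because Δv ∝ 1/m.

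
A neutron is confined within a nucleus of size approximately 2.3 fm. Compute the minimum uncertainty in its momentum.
2.293 × 10^-20 kg·m/s

Using the Heisenberg uncertainty principle:
ΔxΔp ≥ ℏ/2

With Δx ≈ L = 2.300e-15 m (the confinement size):
Δp_min = ℏ/(2Δx)
Δp_min = (1.055e-34 J·s) / (2 × 2.300e-15 m)
Δp_min = 2.293e-20 kg·m/s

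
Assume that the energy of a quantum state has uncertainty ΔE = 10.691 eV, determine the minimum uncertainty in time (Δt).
30.783 as

Using the energy-time uncertainty principle:
ΔEΔt ≥ ℏ/2

The minimum uncertainty in time is:
Δt_min = ℏ/(2ΔE)
Δt_min = (1.055e-34 J·s) / (2 × 1.713e-18 J)
Δt_min = 3.078e-17 s = 30.783 as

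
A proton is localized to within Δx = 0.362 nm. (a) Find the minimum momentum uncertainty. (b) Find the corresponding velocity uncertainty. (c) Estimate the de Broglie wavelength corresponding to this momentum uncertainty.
(a) Δp_min = 1.457 × 10^-25 kg·m/s
(b) Δv_min = 87.084 m/s
(c) λ_dB = 4.549 nm

Step-by-step:

(a) From the uncertainty principle:
Δp_min = ℏ/(2Δx) = (1.055e-34 J·s)/(2 × 3.620e-10 m) = 1.457e-25 kg·m/s

(b) The velocity uncertainty:
Δv = Δp/m = (1.457e-25 kg·m/s)/(1.673e-27 kg) = 8.708e+01 m/s = 87.084 m/s

(c) The de Broglie wavelength for this momentum:
λ = h/p = (6.626e-34 J·s)/(1.457e-25 kg·m/s) = 4.549e-09 m = 4.549 nm

Note: The de Broglie wavelength is comparable to the localization size, as expected from wave-particle duality.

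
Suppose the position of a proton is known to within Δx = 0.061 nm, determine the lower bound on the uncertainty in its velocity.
516.795 m/s

Using the Heisenberg uncertainty principle and Δp = mΔv:
ΔxΔp ≥ ℏ/2
Δx(mΔv) ≥ ℏ/2

The minimum uncertainty in velocity is:
Δv_min = ℏ/(2mΔx)
Δv_min = (1.055e-34 J·s) / (2 × 1.673e-27 kg × 6.100e-11 m)
Δv_min = 5.168e+02 m/s = 516.795 m/s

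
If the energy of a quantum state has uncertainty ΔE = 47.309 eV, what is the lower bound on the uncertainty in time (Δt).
6.957 as

Using the energy-time uncertainty principle:
ΔEΔt ≥ ℏ/2

The minimum uncertainty in time is:
Δt_min = ℏ/(2ΔE)
Δt_min = (1.055e-34 J·s) / (2 × 7.580e-18 J)
Δt_min = 6.957e-18 s = 6.957 as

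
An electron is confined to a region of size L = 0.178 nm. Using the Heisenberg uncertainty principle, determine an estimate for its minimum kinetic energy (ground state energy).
300.624 meV

Using the uncertainty principle to estimate ground state energy:

1. The position uncertainty is approximately the confinement size:
   Δx ≈ L = 1.780e-10 m

2. From ΔxΔp ≥ ℏ/2, the minimum momentum uncertainty is:
   Δp ≈ ℏ/(2L) = 2.962e-25 kg·m/s

3. The kinetic energy is approximately:
   KE ≈ (Δp)²/(2m) = (2.962e-25)²/(2 × 9.109e-31 kg)
   KE ≈ 4.817e-20 J = 300.624 meV

This is an order-of-magnitude estimate of the ground state energy.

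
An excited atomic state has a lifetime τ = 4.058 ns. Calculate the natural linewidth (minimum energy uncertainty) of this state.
81.101 neV

Using the energy-time uncertainty principle:
ΔEΔt ≥ ℏ/2

The lifetime τ represents the time uncertainty Δt.
The natural linewidth (minimum energy uncertainty) is:

ΔE = ℏ/(2τ)
ΔE = (1.055e-34 J·s) / (2 × 4.058e-09 s)
ΔE = 1.299e-26 J = 81.101 neV

This natural linewidth limits the precision of spectroscopic measurements.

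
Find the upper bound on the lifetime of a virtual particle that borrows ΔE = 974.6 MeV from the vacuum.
3.377 × 10^-25 s

Using the energy-time uncertainty principle:
ΔEΔt ≥ ℏ/2

For a virtual particle borrowing energy ΔE, the maximum lifetime is:
Δt_max = ℏ/(2ΔE)

Converting energy:
ΔE = 974.6 MeV = 1.561e-10 J

Δt_max = (1.055e-34 J·s) / (2 × 1.561e-10 J)
Δt_max = 3.377e-25 s = 3.377 × 10^-25 s

Virtual particles with higher borrowed energy exist for shorter times.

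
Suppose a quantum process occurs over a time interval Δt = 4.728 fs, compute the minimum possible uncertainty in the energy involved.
69.608 meV

Using the energy-time uncertainty principle:
ΔEΔt ≥ ℏ/2

The minimum uncertainty in energy is:
ΔE_min = ℏ/(2Δt)
ΔE_min = (1.055e-34 J·s) / (2 × 4.728e-15 s)
ΔE_min = 1.115e-20 J = 69.608 meV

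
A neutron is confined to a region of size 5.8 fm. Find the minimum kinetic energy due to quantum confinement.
153.993 keV

Using the uncertainty principle:

1. Position uncertainty: Δx ≈ 5.800e-15 m
2. Minimum momentum uncertainty: Δp = ℏ/(2Δx) = 9.091e-21 kg·m/s
3. Minimum kinetic energy:
   KE = (Δp)²/(2m) = (9.091e-21)²/(2 × 1.675e-27 kg)
   KE = 2.467e-14 J = 153.993 keV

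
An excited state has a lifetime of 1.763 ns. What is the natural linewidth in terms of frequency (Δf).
45.138 MHz

Using the energy-time uncertainty principle and E = hf:
ΔEΔt ≥ ℏ/2
hΔf·Δt ≥ ℏ/2

The minimum frequency uncertainty is:
Δf = ℏ/(2hτ) = 1/(4πτ)
Δf = 1/(4π × 1.763e-09 s)
Δf = 4.514e+07 Hz = 45.138 MHz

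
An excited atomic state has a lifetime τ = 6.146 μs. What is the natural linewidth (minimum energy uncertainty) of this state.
53.548 peV

Using the energy-time uncertainty principle:
ΔEΔt ≥ ℏ/2

The lifetime τ represents the time uncertainty Δt.
The natural linewidth (minimum energy uncertainty) is:

ΔE = ℏ/(2τ)
ΔE = (1.055e-34 J·s) / (2 × 6.146e-06 s)
ΔE = 8.579e-30 J = 53.548 peV

This natural linewidth limits the precision of spectroscopic measurements.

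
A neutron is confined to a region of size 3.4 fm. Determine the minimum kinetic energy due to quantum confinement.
448.124 keV

Using the uncertainty principle:

1. Position uncertainty: Δx ≈ 3.400e-15 m
2. Minimum momentum uncertainty: Δp = ℏ/(2Δx) = 1.551e-20 kg·m/s
3. Minimum kinetic energy:
   KE = (Δp)²/(2m) = (1.551e-20)²/(2 × 1.675e-27 kg)
   KE = 7.180e-14 J = 448.124 keV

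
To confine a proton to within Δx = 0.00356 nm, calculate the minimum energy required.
409.312 meV

Localizing a particle requires giving it sufficient momentum uncertainty:

1. From uncertainty principle: Δp ≥ ℏ/(2Δx)
   Δp_min = (1.055e-34 J·s) / (2 × 3.560e-12 m)
   Δp_min = 1.481e-23 kg·m/s

2. This momentum uncertainty corresponds to kinetic energy:
   KE ≈ (Δp)²/(2m) = (1.481e-23)²/(2 × 1.673e-27 kg)
   KE = 6.558e-20 J = 409.312 meV

Tighter localization requires more energy.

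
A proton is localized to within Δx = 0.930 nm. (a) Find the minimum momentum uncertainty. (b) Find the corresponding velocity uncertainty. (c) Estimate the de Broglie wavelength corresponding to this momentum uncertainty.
(a) Δp_min = 5.670 × 10^-26 kg·m/s
(b) Δv_min = 33.897 m/s
(c) λ_dB = 11.687 nm

Step-by-step:

(a) From the uncertainty principle:
Δp_min = ℏ/(2Δx) = (1.055e-34 J·s)/(2 × 9.300e-10 m) = 5.670e-26 kg·m/s

(b) The velocity uncertainty:
Δv = Δp/m = (5.670e-26 kg·m/s)/(1.673e-27 kg) = 3.390e+01 m/s = 33.897 m/s

(c) The de Broglie wavelength for this momentum:
λ = h/p = (6.626e-34 J·s)/(5.670e-26 kg·m/s) = 1.169e-08 m = 11.687 nm

Note: The de Broglie wavelength is comparable to the localization size, as expected from wave-particle duality.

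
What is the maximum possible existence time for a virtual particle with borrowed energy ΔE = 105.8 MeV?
3.111 ys

Using the energy-time uncertainty principle:
ΔEΔt ≥ ℏ/2

For a virtual particle borrowing energy ΔE, the maximum lifetime is:
Δt_max = ℏ/(2ΔE)

Converting energy:
ΔE = 105.8 MeV = 1.695e-11 J

Δt_max = (1.055e-34 J·s) / (2 × 1.695e-11 J)
Δt_max = 3.111e-24 s = 3.111 ys

Virtual particles with higher borrowed energy exist for shorter times.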